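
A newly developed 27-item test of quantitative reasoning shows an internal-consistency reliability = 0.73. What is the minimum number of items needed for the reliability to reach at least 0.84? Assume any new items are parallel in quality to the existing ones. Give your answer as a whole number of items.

Invert Spearman-Brown to solve for n:
n = r*(1 − r) / [ r (1 − r*) ]
n = [0.84 × 0.27] / [0.73 × 0.16]
  = 0.2268 / 0.1168 = 1.9418
1.9418 × 27 = 52.43 → 53 items

53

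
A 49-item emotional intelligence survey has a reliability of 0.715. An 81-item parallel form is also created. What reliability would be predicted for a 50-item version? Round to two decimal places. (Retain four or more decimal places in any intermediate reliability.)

The 81-item form is not needed; work directly from the 49-item form with n = 50/49 = 1.0204.
r_{50} = n·r / (1 + (n − 1)·r) = 0.7296 / 1.0146 ≈ 0.7191

0.72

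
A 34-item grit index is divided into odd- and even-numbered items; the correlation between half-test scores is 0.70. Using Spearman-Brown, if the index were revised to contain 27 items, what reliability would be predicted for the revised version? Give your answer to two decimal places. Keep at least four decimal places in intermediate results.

0.79

First correct the split-half correlation to full-test reliability: r_full = 2 × 0.70 / (1 + 0.70) ≈ 0.8235
Length factor from 34 to 27 items: n = 27/34 = 0.7941
r_new = n·r_full / (1 + (n − 1)·r_full) = 0.6539 / 0.8304 ≈ 0.7875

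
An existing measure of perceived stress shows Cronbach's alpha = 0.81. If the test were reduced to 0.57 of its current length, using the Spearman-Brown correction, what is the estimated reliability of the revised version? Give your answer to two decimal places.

0.71

Apply the Spearman-Brown prophecy formula, r' = nr / [1 + (n − 1)r]:
r_new = 0.57·0.81 / [1 + (0.57 − 1)·0.81]
r_new = 0.4617 / 0.6517 ≈ 0.7085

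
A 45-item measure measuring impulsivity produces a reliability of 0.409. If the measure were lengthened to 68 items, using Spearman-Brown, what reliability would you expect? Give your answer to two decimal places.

Length ratio n = 68/45 = 1.5111
r_new = 1.5111·0.409 / [1 + (1.5111 − 1)·0.409]
     = 0.6180 / 1.2090 = 0.5112

0.51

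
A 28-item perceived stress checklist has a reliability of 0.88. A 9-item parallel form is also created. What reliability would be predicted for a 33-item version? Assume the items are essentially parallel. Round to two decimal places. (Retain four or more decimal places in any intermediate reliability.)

0.90

Only the ratio of lengths matters: n = 33/28 = 1.1786
r_{33} = n·r / (1 + (n − 1)·r) = 1.0372 / 1.1572 ≈ 0.8963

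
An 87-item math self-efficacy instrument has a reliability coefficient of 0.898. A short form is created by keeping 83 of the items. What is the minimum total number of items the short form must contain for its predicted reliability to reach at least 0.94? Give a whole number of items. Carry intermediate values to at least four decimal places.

155

Short-form reliability: n = 83/87 = 0.9540; r_83 = n·r/(1+(n−1)r) ≈ 0.8936
Length factor from the short form to reach 0.94: n' = 0.94(1 − 0.8936) / [0.8936(1 − 0.94)] ≈ 1.8654
Total items = 1.8654 × 83 = 154.83, rounded up to 155.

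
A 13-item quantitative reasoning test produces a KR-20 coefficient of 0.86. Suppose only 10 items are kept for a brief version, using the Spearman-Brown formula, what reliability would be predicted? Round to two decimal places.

The new length is 10/13 = 0.7692 times the old.
By Spearman-Brown, r_new = n r / (1 + (n − 1) r).
r_new = 0.7692·0.86 / [1 + (0.7692 − 1)·0.86]
r_new = 0.6615 / 0.8015 ≈ 0.8253

0.83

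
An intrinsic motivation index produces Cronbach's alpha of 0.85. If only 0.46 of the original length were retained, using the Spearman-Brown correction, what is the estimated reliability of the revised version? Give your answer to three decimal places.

Apply the Spearman-Brown prophecy formula, r' = nr / [1 + (n − 1)r]:
r_new = (0.46 × 0.85) / (1 + (0.46 − 1) × 0.85)
     = 0.3910 / 0.5410 = 0.7227

0.723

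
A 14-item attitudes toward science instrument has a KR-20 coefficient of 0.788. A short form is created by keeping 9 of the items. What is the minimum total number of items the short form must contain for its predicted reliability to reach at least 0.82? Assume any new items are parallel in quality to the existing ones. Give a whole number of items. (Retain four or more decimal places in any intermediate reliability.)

18

Short-form reliability: n = 9/14 = 0.6429; r_9 = n·r/(1+(n−1)r) ≈ 0.7050
Length factor from the short form to reach 0.82: n' = 0.82(1 − 0.7050) / [0.7050(1 − 0.82)] ≈ 1.9062
Items = 1.9062 × 9 ≈ 17.16 → 18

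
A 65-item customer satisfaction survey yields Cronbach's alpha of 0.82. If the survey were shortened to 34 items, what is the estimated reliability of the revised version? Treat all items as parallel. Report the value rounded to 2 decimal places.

n = 34/65 = 0.5231
Spearman-Brown: r_new = n·r / (1 + (n − 1)·r)
r_new = 0.5231·0.82 / [1 + (0.5231 − 1)·0.82]
     = 0.4289 / 0.6089 = 0.7044

0.70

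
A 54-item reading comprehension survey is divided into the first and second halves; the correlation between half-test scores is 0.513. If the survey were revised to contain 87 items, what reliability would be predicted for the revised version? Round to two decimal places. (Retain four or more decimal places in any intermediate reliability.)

0.77

First correct the split-half correlation to full-test reliability: r_full = 2 × 0.513 / (1 + 0.513) ≈ 0.6781
Length factor from 54 to 87 items: n = 87/54 = 1.6111
r_new = n·r_full / (1 + (n − 1)·r_full) = 1.0925 / 1.4144 ≈ 0.7724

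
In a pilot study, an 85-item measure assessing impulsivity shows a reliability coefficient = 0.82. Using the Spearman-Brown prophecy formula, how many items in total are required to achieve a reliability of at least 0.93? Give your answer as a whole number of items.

248

Rearranging the Spearman-Brown formula for n,
n = r*(1 − r) / [ r (1 − r*) ]
n = 0.93 × (1 − 0.82) / [ 0.82 × (1 − 0.93) ]
  = 0.1674 / 0.0574 = 2.9164
2.9164 × 85 = 247.89 → 248 items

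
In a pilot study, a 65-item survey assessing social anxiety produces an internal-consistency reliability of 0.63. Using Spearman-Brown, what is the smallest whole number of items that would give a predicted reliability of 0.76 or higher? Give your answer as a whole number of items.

121

Rearranging the Spearman-Brown formula for n,
n = r*(1 − r) / [ r (1 − r*) ]
n = 0.76(1 − 0.63) / [0.63(1 − 0.76)]
n = 0.2812 / 0.1512 ≈ 1.8598
So the test needs 1.8598 × 65 ≈ 120.89 items; rounding up, 121.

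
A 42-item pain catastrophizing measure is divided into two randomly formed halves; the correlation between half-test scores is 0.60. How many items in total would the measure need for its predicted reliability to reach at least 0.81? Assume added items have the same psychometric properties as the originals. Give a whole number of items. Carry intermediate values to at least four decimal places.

60

Corrected full-test reliability: r_full = 2 × 0.60 / (1 + 0.60) ≈ 0.7500
Solve Spearman-Brown for n: n = 0.81(1 − 0.7500) / [0.7500(1 − 0.81)] = 1.4211
Items = 1.4211 × 42 ≈ 59.69 → 60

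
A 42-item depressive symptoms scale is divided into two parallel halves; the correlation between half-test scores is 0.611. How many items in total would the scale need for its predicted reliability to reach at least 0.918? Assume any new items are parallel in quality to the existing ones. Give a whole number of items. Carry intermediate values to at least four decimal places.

r_full = 2(0.611)/(1 + 0.611) = 0.7585
Solve Spearman-Brown for n: n = 0.918(1 − 0.7585) / [0.7585(1 − 0.918)] = 3.5644
Required items = 3.5644 × 42 = 149.70, so 150 items.

150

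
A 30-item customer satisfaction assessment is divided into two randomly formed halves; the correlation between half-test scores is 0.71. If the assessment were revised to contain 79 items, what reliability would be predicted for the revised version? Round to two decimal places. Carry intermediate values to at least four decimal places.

0.93

Spearman-Brown correction (n = 2): r_full = 2·0.71/(1 + 0.71) = 0.8304
Length factor from 30 to 79 items: n = 79/30 = 2.6333
r_new = n·r_full / (1 + (n − 1)·r_full) = 2.1867 / 2.3563 ≈ 0.9280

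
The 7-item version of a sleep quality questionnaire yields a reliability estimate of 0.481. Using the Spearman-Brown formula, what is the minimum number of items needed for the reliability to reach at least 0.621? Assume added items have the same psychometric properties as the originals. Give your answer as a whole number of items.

13

Rearranging the Spearman-Brown formula for n,
n = r_target (1 − r_old) / [ r_old (1 − r_target) ]
n = [0.621 × 0.519] / [0.481 × 0.379]
n = 0.322299 / 0.182299 ≈ 1.7680
Items needed = n × 7 = 1.7680 × 7 ≈ 12.38 → round up to 13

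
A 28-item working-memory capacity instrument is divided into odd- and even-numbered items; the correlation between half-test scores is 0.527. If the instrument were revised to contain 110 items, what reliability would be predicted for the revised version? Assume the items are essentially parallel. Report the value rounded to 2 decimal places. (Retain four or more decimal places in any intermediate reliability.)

Full-test reliability from the split-half r: r_full = 2(0.527)/(1 + 0.527) = 0.6902
Length factor from 28 to 110 items: n = 110/28 = 3.9286
r_new = n·r_full / (1 + (n − 1)·r_full) = 2.7115 / 3.0213 ≈ 0.8975

0.90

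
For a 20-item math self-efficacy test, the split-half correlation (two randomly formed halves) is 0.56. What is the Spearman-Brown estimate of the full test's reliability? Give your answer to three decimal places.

0.718

Each half is half the length of the full test, so the full test is n = 2 times a half.
r_full = 2r_hh / (1 + r_hh) = 2 × 0.56 / (1 + 0.56)
r_full = 1.1200 / 1.5600 ≈ 0.7179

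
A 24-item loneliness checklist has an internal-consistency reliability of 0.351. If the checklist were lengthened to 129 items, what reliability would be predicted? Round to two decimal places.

Length ratio n = 129/24 = 5.375
r_new = (5.375 × 0.351) / (1 + (5.375 − 1) × 0.351)
     = 1.8866 / 2.5356 = 0.7440

0.74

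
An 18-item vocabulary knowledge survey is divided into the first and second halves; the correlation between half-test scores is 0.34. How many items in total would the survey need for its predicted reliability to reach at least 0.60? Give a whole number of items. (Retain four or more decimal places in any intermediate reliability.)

Corrected full-test reliability: r_full = 2 × 0.34 / (1 + 0.34) ≈ 0.5075
n = r_tgt(1 − r_full) / [r_full(1 − r_tgt)] = 0.60 × 0.4925 / (0.5075 × 0.40) ≈ 1.4557
Items = 1.4557 × 18 ≈ 26.20 → 27

27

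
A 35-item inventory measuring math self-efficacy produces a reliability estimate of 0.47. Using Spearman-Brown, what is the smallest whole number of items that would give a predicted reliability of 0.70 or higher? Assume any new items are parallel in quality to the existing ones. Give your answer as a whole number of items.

93

n = 0.70 × (1 − 0.47) / [ 0.47 × (1 − 0.70) ]
n = 0.3710 / 0.1410 ≈ 2.6312
2.6312 × 35 = 92.09 → 93 items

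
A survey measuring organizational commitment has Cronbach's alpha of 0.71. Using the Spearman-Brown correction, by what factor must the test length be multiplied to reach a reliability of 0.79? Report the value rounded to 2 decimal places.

1.54

Spearman-Brown solved for the length factor n:
n = r*(1 − r) / [ r (1 − r*) ]
n = [0.79 × 0.29] / [0.71 × 0.21]
n = 0.2291 / 0.1491 ≈ 1.5366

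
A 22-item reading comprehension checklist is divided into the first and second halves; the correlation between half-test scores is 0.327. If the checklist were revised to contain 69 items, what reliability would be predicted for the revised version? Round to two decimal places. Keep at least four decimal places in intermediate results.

0.75

First correct the split-half correlation to full-test reliability: r_full = 2 × 0.327 / (1 + 0.327) ≈ 0.4928
Length factor from 22 to 69 items: n = 69/22 = 3.1364
r_new = n·r_full / (1 + (n − 1)·r_full) = 1.5456 / 2.0528 ≈ 0.7529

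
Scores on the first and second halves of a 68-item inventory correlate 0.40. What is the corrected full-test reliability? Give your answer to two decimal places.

Apply the Spearman-Brown correction with n = 2:
r_full = 2r_hh / (1 + r_hh) = 2 × 0.40 / (1 + 0.40)
       = 0.8000 / 1.4000 = 0.5714

0.57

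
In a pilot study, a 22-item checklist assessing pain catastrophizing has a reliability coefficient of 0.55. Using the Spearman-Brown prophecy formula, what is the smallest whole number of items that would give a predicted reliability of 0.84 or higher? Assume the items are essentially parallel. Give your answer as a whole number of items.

95

Rearranging the Spearman-Brown formula for n,
n = r*(1 − r) / [ r (1 − r*) ]
n = 0.84 × (1 − 0.55) / [ 0.55 × (1 − 0.84) ]
n = 0.3780 / 0.0880 ≈ 4.2955
So the test needs 4.2955 × 22 ≈ 94.50 items; rounding up, 95.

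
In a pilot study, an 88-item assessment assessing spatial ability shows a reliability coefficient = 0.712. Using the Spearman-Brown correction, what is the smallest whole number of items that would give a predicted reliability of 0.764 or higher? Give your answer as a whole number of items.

Invert Spearman-Brown to solve for n:
n = r_target (1 − r_old) / [ r_old (1 − r_target) ]
n = 0.764 × (1 − 0.712) / [ 0.712 × (1 − 0.764) ]
n = 0.220032 / 0.168032 ≈ 1.3095
1.3095 × 88 = 115.24 → 116 items

116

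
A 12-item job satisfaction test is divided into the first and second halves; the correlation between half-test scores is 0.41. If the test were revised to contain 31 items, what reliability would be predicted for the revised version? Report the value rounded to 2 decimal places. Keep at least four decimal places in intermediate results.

0.78

Spearman-Brown correction (n = 2): r_full = 2·0.41/(1 + 0.41) = 0.5816
Length factor from 12 to 31 items: n = 31/12 = 2.5833
r_new = n·r_full / (1 + (n − 1)·r_full) = 1.5024 / 1.9208 ≈ 0.7822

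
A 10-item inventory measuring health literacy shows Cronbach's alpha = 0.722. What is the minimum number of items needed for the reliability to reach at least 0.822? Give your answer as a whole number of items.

n = 0.822 × (1 − 0.722) / [ 0.722 × (1 − 0.822) ]
n = 0.228516 / 0.128516 ≈ 1.7781
1.7781 × 10 = 17.78 → 18 items

18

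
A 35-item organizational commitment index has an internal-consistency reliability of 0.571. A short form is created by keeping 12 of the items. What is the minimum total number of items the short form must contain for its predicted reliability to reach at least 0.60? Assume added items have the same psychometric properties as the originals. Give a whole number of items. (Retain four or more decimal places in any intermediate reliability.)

Short-form reliability: n = 12/35 = 0.3429; r_12 = n·r/(1+(n−1)r) ≈ 0.3134
Length factor from the short form to reach 0.60: n' = 0.60(1 − 0.3134) / [0.3134(1 − 0.60)] ≈ 3.2862
Total items = 3.2862 × 12 = 39.43, rounded up to 40.

40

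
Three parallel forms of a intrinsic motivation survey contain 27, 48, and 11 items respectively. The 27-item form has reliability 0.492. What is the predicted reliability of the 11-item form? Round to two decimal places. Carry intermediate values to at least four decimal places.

0.28

Only the ratio of lengths matters: n = 11/27 = 0.4074
r_{11} = n·r / (1 + (n − 1)·r) = 0.2004 / 0.7084 ≈ 0.2829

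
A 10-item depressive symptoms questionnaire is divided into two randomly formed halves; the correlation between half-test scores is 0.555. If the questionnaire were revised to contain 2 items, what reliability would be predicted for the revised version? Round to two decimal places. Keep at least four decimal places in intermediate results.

0.33

First correct the split-half correlation to full-test reliability: r_full = 2 × 0.555 / (1 + 0.555) ≈ 0.7138
Length factor from 10 to 2 items: n = 2/10 = 0.2000
r_new = n·r_full / (1 + (n − 1)·r_full) = 0.1428 / 0.4290 ≈ 0.3329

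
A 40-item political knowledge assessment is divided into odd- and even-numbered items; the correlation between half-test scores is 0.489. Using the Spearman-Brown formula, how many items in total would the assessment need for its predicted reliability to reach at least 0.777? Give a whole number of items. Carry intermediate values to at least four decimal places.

73

Corrected full-test reliability: r_full = 2 × 0.489 / (1 + 0.489) ≈ 0.6568
n = r_tgt(1 − r_full) / [r_full(1 − r_tgt)] = 0.777 × 0.3432 / (0.6568 × 0.223) ≈ 1.8207
Required items = 1.8207 × 40 = 72.83, so 73 items.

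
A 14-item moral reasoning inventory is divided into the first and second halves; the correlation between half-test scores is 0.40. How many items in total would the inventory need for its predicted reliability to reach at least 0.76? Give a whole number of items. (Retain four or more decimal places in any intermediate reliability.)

Corrected full-test reliability: r_full = 2 × 0.40 / (1 + 0.40) ≈ 0.5714
Solve Spearman-Brown for n: n = 0.76(1 − 0.5714) / [0.5714(1 − 0.76)] = 2.3753
Required items = 2.3753 × 14 = 33.25, so 34 items.

34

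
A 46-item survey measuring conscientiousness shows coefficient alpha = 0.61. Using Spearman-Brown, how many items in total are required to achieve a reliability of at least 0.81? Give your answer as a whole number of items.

126

Invert Spearman-Brown to solve for n:
n = r_target (1 − r_old) / [ r_old (1 − r_target) ]
n = 0.81 × (1 − 0.61) / [ 0.61 × (1 − 0.81) ]
  = 0.3159 / 0.1159 = 2.7256
So the test needs 2.7256 × 46 ≈ 125.38 items; rounding up, 126.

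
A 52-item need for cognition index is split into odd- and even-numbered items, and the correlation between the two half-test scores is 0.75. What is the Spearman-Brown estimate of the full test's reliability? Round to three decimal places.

0.857

r_full = 2r_hh / (1 + r_hh) = 2 × 0.75 / (1 + 0.75)
       = 1.5000 / 1.7500 = 0.8571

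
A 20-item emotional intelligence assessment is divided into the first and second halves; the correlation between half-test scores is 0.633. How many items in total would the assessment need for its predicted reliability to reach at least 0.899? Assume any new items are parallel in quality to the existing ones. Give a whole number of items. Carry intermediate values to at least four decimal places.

r_full = 2(0.633)/(1 + 0.633) = 0.7753
n = r_tgt(1 − r_full) / [r_full(1 − r_tgt)] = 0.899 × 0.2247 / (0.7753 × 0.101) ≈ 2.5797
Required items = 2.5797 × 20 = 51.59, so 52 items.

52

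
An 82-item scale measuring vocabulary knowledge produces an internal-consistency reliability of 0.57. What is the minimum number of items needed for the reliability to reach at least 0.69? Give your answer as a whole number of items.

138

n = 0.69(1 − 0.57) / [0.57(1 − 0.69)]
n = 0.2967 / 0.1767 ≈ 1.6791
Items needed = n × 82 = 1.6791 × 82 ≈ 137.69 → round up to 138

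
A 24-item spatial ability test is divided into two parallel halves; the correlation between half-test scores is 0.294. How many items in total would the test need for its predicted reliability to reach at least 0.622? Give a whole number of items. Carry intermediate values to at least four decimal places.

Corrected full-test reliability: r_full = 2 × 0.294 / (1 + 0.294) ≈ 0.4544
n = r_tgt(1 − r_full) / [r_full(1 − r_tgt)] = 0.622 × 0.5456 / (0.4544 × 0.378) ≈ 1.9758
Items = 1.9758 × 24 ≈ 47.42 → 48

48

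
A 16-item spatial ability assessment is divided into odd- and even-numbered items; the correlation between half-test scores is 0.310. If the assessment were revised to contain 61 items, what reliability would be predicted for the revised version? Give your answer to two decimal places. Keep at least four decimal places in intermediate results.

Spearman-Brown correction (n = 2): r_full = 2·0.310/(1 + 0.310) = 0.4733
Length factor from 16 to 61 items: n = 61/16 = 3.8125
r_new = n·r_full / (1 + (n − 1)·r_full) = 1.8045 / 2.3312 ≈ 0.7741

0.77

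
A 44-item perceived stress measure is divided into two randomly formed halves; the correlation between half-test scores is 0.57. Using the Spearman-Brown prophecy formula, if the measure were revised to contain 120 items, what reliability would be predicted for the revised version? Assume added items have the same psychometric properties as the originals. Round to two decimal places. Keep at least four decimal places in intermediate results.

0.88

Full-test reliability from the split-half r: r_full = 2(0.57)/(1 + 0.57) = 0.7261
Then adjust to 120 items: n = 120/44 = 2.7273
r_new = n·r_full / (1 + (n − 1)·r_full) = 1.9803 / 2.2542 ≈ 0.8785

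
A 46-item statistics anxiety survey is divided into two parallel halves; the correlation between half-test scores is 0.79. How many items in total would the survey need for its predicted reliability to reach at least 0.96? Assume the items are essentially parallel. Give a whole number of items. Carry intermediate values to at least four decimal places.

147

Corrected full-test reliability: r_full = 2 × 0.79 / (1 + 0.79) ≈ 0.8827
n = r_tgt(1 − r_full) / [r_full(1 − r_tgt)] = 0.96 × 0.1173 / (0.8827 × 0.04) ≈ 3.1893
Items = 3.1893 × 46 ≈ 146.71 → 147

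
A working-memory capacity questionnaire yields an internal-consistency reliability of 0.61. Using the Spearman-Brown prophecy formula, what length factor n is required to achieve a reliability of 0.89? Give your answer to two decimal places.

5.17

n = 0.89(1 − 0.61) / [0.61(1 − 0.89)]
  = 0.3471 / 0.0671 = 5.1729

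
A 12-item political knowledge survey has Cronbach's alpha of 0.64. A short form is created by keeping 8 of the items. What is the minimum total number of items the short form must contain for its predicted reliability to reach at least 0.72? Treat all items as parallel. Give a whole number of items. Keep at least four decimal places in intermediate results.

18

First, r for the 8-item form: n = 8/12 = 0.6667, so r_8 = 0.6667·0.64/(1 + (0.6667 − 1)·0.64) = 0.5424
Then solve for n' with r_old = 0.5424, r_target = 0.72: n' = 0.72(1 − 0.5424)/[0.5424(1 − 0.72)] = 2.1694
Total items = 2.1694 × 8 = 17.36, rounded up to 18.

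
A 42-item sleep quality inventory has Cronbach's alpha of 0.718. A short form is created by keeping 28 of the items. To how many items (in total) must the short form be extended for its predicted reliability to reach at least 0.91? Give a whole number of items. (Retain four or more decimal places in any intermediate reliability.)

Short-form reliability: n = 28/42 = 0.6667; r_28 = n·r/(1+(n−1)r) ≈ 0.6293
Length factor from the short form to reach 0.91: n' = 0.91(1 − 0.6293) / [0.6293(1 − 0.91)] ≈ 5.9561
Items = 5.9561 × 28 ≈ 166.77 → 167

167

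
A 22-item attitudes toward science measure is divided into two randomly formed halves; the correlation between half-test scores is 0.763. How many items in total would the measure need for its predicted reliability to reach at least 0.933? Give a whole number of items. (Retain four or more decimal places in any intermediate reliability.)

Corrected full-test reliability: r_full = 2 × 0.763 / (1 + 0.763) ≈ 0.8656
Solve Spearman-Brown for n: n = 0.933(1 − 0.8656) / [0.8656(1 − 0.933)] = 2.1622
Required items = 2.1622 × 22 = 47.57, so 48 items.

48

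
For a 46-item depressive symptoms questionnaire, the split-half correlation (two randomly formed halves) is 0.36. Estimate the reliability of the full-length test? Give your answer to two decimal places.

The full test is twice the length of either half (n = 2).
r_full = 2r_hh / (1 + r_hh) = 2 × 0.36 / (1 + 0.36)
r_full = 0.7200 / 1.3600 ≈ 0.5294

0.53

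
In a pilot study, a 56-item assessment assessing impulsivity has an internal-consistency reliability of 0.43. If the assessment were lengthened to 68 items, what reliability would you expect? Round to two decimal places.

0.48

The new length is 68/56 = 1.2143 times the old.
r_new = (1.2143 × 0.43) / (1 + (1.2143 − 1) × 0.43)
r_new = 0.5221 / 1.0921 ≈ 0.4781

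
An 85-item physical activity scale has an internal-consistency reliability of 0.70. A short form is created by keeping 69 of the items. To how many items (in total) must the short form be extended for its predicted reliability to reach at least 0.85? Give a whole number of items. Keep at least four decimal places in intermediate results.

207

Short-form reliability: n = 69/85 = 0.8118; r_69 = n·r/(1+(n−1)r) ≈ 0.6545
Length factor from the short form to reach 0.85: n' = 0.85(1 − 0.6545) / [0.6545(1 − 0.85)] ≈ 2.9913
Total items = 2.9913 × 69 = 206.40, rounded up to 207.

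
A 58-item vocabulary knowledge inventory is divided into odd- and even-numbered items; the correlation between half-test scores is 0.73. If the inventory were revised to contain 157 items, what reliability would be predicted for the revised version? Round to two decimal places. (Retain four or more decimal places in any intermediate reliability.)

0.94

First correct the split-half correlation to full-test reliability: r_full = 2 × 0.73 / (1 + 0.73) ≈ 0.8439
Then adjust to 157 items: n = 157/58 = 2.7069
r_new = n·r_full / (1 + (n − 1)·r_full) = 2.2844 / 2.4405 ≈ 0.9360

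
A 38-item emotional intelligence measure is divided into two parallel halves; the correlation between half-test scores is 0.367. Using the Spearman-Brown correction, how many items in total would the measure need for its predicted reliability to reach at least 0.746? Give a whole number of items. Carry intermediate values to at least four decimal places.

r_full = 2(0.367)/(1 + 0.367) = 0.5369
n = r_tgt(1 − r_full) / [r_full(1 − r_tgt)] = 0.746 × 0.4631 / (0.5369 × 0.254) ≈ 2.5333
Required items = 2.5333 × 38 = 96.27, so 97 items.

97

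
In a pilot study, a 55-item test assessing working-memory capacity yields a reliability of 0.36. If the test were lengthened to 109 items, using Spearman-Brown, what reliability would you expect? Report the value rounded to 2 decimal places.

0.53

n = 109/55 = 1.9818
r_new = 1.9818·0.36 / [1 + (1.9818 − 1)·0.36]
r_new = 0.7134 / 1.3534 ≈ 0.5271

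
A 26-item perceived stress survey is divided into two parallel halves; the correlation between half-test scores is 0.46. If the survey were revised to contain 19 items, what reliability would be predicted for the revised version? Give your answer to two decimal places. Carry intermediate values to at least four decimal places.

Spearman-Brown correction (n = 2): r_full = 2·0.46/(1 + 0.46) = 0.6301
Then adjust to 19 items: n = 19/26 = 0.7308
r_new = n·r_full / (1 + (n − 1)·r_full) = 0.4605 / 0.8304 ≈ 0.5546

0.55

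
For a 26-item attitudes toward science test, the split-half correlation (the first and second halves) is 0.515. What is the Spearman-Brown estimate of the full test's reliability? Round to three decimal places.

0.680

The full test is twice the length of either half (n = 2).
r_full = 2(0.515) / (1 + 0.515)
       = 1.0300 / 1.5150 = 0.6799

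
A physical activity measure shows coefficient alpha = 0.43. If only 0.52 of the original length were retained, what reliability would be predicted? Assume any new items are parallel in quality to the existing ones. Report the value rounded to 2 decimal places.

r_new = (0.52 × 0.43) / (1 + (0.52 − 1) × 0.43)
r_new = 0.2236 / 0.7936 ≈ 0.2818

0.28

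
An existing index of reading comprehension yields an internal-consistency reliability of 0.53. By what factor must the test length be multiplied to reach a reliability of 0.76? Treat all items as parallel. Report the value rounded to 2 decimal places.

2.81

n = 0.76(1 − 0.53) / [0.53(1 − 0.76)]
  = 0.3572 / 0.1272 = 2.8082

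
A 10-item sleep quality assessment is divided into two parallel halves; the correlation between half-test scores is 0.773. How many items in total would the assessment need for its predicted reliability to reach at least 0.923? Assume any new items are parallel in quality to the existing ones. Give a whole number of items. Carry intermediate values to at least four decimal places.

18

r_full = 2(0.773)/(1 + 0.773) = 0.8720
Solve Spearman-Brown for n: n = 0.923(1 − 0.8720) / [0.8720(1 − 0.923)] = 1.7596
Required items = 1.7596 × 10 = 17.60, so 18 items.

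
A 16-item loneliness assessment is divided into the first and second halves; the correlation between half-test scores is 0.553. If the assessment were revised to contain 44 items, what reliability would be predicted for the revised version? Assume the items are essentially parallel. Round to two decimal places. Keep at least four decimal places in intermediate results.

0.87

Spearman-Brown correction (n = 2): r_full = 2·0.553/(1 + 0.553) = 0.7122
Length factor from 16 to 44 items: n = 44/16 = 2.7500
r_new = n·r_full / (1 + (n − 1)·r_full) = 1.9586 / 2.2464 ≈ 0.8719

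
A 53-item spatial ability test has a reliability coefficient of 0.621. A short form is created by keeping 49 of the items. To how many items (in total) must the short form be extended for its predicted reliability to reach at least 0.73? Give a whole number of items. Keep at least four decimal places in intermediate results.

First, r for the 49-item form: n = 49/53 = 0.9245, so r_49 = 0.9245·0.621/(1 + (0.9245 − 1)·0.621) = 0.6024
Then solve for n' with r_old = 0.6024, r_target = 0.73: n' = 0.73(1 − 0.6024)/[0.6024(1 − 0.73)] = 1.7845
Items = 1.7845 × 49 ≈ 87.44 → 88

88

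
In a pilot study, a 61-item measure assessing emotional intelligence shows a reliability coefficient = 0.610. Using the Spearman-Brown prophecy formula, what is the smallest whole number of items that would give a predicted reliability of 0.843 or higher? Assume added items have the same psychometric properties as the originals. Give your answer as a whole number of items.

Spearman-Brown solved for the length factor n:
n = r_target (1 − r_old) / [ r_old (1 − r_target) ]
n = 0.843 × (1 − 0.610) / [ 0.610 × (1 − 0.843) ]
n = 0.328770 / 0.095770 ≈ 3.4329
So the test needs 3.4329 × 61 ≈ 209.41 items; rounding up, 210.

210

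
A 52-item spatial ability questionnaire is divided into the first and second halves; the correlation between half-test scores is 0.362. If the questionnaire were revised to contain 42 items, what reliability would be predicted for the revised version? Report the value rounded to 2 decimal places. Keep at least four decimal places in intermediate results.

Full-test reliability from the split-half r: r_full = 2(0.362)/(1 + 0.362) = 0.5316
Then adjust to 42 items: n = 42/52 = 0.8077
r_new = n·r_full / (1 + (n − 1)·r_full) = 0.4294 / 0.8978 ≈ 0.4783

0.48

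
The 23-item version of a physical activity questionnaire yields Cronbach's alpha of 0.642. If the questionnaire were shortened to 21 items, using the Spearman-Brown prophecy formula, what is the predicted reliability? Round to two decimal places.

0.62

Length ratio n = 21/23 = 0.913
Spearman-Brown: r_new = n·r / (1 + (n − 1)·r)
r_new = 0.913·0.642 / [1 + (0.913 − 1)·0.642]
r_new = 0.5861 / 0.9441 ≈ 0.6208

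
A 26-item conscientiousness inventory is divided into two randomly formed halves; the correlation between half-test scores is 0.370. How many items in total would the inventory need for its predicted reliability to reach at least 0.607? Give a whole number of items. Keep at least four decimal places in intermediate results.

35

Corrected full-test reliability: r_full = 2 × 0.370 / (1 + 0.370) ≈ 0.5401
Solve Spearman-Brown for n: n = 0.607(1 − 0.5401) / [0.5401(1 − 0.607)] = 1.3152
Required items = 1.3152 × 26 = 34.20, so 35 items.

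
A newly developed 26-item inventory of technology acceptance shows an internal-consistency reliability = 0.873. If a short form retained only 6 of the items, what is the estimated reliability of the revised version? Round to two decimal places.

n = 6/26 = 0.2308
r_new = 0.2308·0.873 / [1 + (0.2308 − 1)·0.873]
     = 0.2015 / 0.3285 = 0.6134

0.61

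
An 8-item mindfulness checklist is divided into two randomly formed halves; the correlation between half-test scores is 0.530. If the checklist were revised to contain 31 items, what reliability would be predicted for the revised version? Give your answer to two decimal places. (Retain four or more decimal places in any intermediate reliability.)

0.90

Spearman-Brown correction (n = 2): r_full = 2·0.530/(1 + 0.530) = 0.6928
Length factor from 8 to 31 items: n = 31/8 = 3.8750
r_new = n·r_full / (1 + (n − 1)·r_full) = 2.6846 / 2.9918 ≈ 0.8973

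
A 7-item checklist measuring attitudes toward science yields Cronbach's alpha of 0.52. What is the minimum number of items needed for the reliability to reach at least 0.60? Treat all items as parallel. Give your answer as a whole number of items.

Rearranging the Spearman-Brown formula for n,
n = r*(1 − r) / [ r (1 − r*) ]
n = 0.60(1 − 0.52) / [0.52(1 − 0.60)]
n = 0.2880 / 0.2080 ≈ 1.3846
1.3846 × 7 = 9.69 → 10 items

10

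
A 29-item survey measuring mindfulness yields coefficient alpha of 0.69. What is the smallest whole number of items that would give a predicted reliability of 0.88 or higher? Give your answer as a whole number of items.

Rearranging the Spearman-Brown formula for n,
n = r_target (1 − r_old) / [ r_old (1 − r_target) ]
n = 0.88 × (1 − 0.69) / [ 0.69 × (1 − 0.88) ]
n = 0.2728 / 0.0828 ≈ 3.2947
3.2947 × 29 = 95.55 → 96 items

96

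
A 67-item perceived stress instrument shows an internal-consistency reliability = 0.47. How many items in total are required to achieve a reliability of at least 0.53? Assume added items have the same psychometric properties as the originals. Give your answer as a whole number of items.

Spearman-Brown solved for the length factor n:
n = r_target (1 − r_old) / [ r_old (1 − r_target) ]
n = 0.53(1 − 0.47) / [0.47(1 − 0.53)]
  = 0.2809 / 0.2209 = 1.2716
Items needed = n × 67 = 1.2716 × 67 ≈ 85.20 → round up to 86

86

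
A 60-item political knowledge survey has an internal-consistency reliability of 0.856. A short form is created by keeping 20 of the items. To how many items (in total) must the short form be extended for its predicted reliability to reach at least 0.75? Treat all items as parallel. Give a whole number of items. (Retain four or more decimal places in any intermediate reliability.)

Short-form reliability: n = 20/60 = 0.3333; r_20 = n·r/(1+(n−1)r) ≈ 0.6646
Then solve for n' with r_old = 0.6646, r_target = 0.75: n' = 0.75(1 − 0.6646)/[0.6646(1 − 0.75)] = 1.5140
Total items = 1.5140 × 20 = 30.28, rounded up to 31.

31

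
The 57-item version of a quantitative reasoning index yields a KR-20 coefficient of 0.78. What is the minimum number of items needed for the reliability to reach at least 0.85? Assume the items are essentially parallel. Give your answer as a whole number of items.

n = 0.85 × (1 − 0.78) / [ 0.78 × (1 − 0.85) ]
n = 0.1870 / 0.1170 ≈ 1.5983
So the test needs 1.5983 × 57 ≈ 91.10 items; rounding up, 92.

92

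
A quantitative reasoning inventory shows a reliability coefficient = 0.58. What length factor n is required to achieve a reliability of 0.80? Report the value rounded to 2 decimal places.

2.90

Invert Spearman-Brown to solve for n:
n = r*(1 − r) / [ r (1 − r*) ]
n = 0.80(1 − 0.58) / [0.58(1 − 0.80)]
n = 0.3360 / 0.1160 ≈ 2.8966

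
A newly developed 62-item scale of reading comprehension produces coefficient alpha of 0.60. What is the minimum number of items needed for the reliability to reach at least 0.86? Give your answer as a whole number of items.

Spearman-Brown solved for the length factor n:
n = r*(1 − r) / [ r (1 − r*) ]
n = [0.86 × 0.40] / [0.60 × 0.14]
  = 0.3440 / 0.0840 = 4.0952
Items needed = n × 62 = 4.0952 × 62 ≈ 253.90 → round up to 254

254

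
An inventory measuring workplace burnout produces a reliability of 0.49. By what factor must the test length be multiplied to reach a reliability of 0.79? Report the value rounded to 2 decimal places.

3.92

Invert Spearman-Brown to solve for n:
n = r*(1 − r) / [ r (1 − r*) ]
n = 0.79 × (1 − 0.49) / [ 0.49 × (1 − 0.79) ]
  = 0.4029 / 0.1029 = 3.9155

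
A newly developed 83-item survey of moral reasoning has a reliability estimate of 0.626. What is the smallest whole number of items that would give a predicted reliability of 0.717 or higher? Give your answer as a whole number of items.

n = 0.717 × (1 − 0.626) / [ 0.626 × (1 − 0.717) ]
  = 0.268158 / 0.177158 = 1.5137
Items needed = n × 83 = 1.5137 × 83 ≈ 125.64 → round up to 126

126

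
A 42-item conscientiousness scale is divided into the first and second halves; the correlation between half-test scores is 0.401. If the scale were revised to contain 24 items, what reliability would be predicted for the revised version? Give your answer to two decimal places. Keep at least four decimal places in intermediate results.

First correct the split-half correlation to full-test reliability: r_full = 2 × 0.401 / (1 + 0.401) ≈ 0.5724
Then adjust to 24 items: n = 24/42 = 0.5714
r_new = n·r_full / (1 + (n − 1)·r_full) = 0.3271 / 0.7547 ≈ 0.4334

0.43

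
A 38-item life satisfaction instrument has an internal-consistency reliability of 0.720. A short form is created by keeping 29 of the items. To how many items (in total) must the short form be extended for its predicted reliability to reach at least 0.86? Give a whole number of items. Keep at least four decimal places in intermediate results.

91

Short-form reliability: n = 29/38 = 0.7632; r_29 = n·r/(1+(n−1)r) ≈ 0.6624
Then solve for n' with r_old = 0.6624, r_target = 0.86: n' = 0.86(1 − 0.6624)/[0.6624(1 − 0.86)] = 3.1308
Total items = 3.1308 × 29 = 90.79, rounded up to 91.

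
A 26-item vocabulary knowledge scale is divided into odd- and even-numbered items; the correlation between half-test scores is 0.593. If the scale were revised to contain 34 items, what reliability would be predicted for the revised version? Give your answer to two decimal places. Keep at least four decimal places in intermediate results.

0.79

Spearman-Brown correction (n = 2): r_full = 2·0.593/(1 + 0.593) = 0.7445
Then adjust to 34 items: n = 34/26 = 1.3077
r_new = n·r_full / (1 + (n − 1)·r_full) = 0.9736 / 1.2291 ≈ 0.7921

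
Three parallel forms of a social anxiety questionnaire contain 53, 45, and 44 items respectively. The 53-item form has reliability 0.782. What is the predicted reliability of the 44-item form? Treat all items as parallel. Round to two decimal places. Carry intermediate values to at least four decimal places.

0.75

Only the ratio of lengths matters: n = 44/53 = 0.8302
r_{44} = n·r / (1 + (n − 1)·r) = 0.6492 / 0.8672 ≈ 0.7486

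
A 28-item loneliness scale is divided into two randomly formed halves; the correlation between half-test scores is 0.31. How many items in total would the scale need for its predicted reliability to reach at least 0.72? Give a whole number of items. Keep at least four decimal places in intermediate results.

r_full = 2(0.31)/(1 + 0.31) = 0.4733
Solve Spearman-Brown for n: n = 0.72(1 − 0.4733) / [0.4733(1 − 0.72)] = 2.8615
Required items = 2.8615 × 28 = 80.12, so 81 items.

81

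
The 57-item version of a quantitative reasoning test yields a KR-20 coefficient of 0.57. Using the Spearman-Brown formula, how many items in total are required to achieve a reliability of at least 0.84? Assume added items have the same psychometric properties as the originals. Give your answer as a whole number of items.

Rearranging the Spearman-Brown formula for n,
n = r_target (1 − r_old) / [ r_old (1 − r_target) ]
n = 0.84 × (1 − 0.57) / [ 0.57 × (1 − 0.84) ]
  = 0.3612 / 0.0912 = 3.9605
Items needed = n × 57 = 3.9605 × 57 ≈ 225.75 → round up to 226

226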